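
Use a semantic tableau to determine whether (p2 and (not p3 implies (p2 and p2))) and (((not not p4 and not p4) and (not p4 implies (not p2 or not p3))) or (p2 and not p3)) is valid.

Not valid

Assume the negation and expand:
Initial set: {not ((p2 and (not p3 implies (p2 and p2))) and (((not not p4 and not p4) and (not p4 implies (not p2 or not p3))) or (p2 and not p3)))}.
not ((p2 and (not p3 implies (p2 and p2))) and (((not not p4 and not p4) and (not p4 implies (not p2 or not p3))) or (p2 and not p3))): β-rule — branch into not (p2 and (not p3 implies (p2 and p2)))  //  not (((not not p4 and not p4) and (not p4 implies (not p2 or not p3))) or (p2 and not p3)).
  branch 1 (add not (p2 and (not p3 implies (p2 and p2)))):
    not (p2 and (not p3 implies (p2 and p2))): β-rule — branch into not p2  //  not (not p3 implies (p2 and p2)).
      branch 1.1 (add not p2):
        ○ open, literals {p2=false}.
      branch 1.2 (add not (not p3 implies (p2 and p2))):
        not (not p3 implies (p2 and p2)): α-rule — add not p3, not (p2 and p2).
        not (p2 and p2): β-rule — branch into not p2  //  not p2.
          branch 1.2.1 (add not p2):
            ○ open, literals {p2=false, p3=false}.
          branch 1.2.2 (add not p2):
            ○ open, literals {p2=false, p3=false}.
  branch 2 (add not (((not not p4 and not p4) and (not p4 implies (not p2 or not p3))) or (p2 and not p3))):
    not (((not not p4 and not p4) and (not p4 implies (not p2 or not p3))) or (p2 and not p3)): α-rule — add not ((not not p4 and not p4) and (not p4 implies (not p2 or not p3))), not (p2 and not p3).
    not ((not not p4 and not p4) and (not p4 implies (not p2 or not p3))): β-rule — branch into not (not not p4 and not p4)  //  not (not p4 implies (not p2 or not p3)).
      branch 2.1 (add not (not not p4 and not p4)):
        not (p2 and not p3): β-rule — branch into not p2  //  not not p3.
          branch 2.1.1 (add not p2):
            not (not not p4 and not p4): β-rule — branch into not not not p4  //  not not p4.
              branch 2.1.1.1 (add not not not p4):
                not not not p4: drop double negation, giving not p4.
                ○ open, literals {p2=false, p4=false}.
              branch 2.1.1.2 (add not not p4):
                ○ open, literals {p2=false, p4=true}.
          branch 2.1.2 (add not not p3):
            not (not not p4 and not p4): β-rule — branch into not not not p4  //  not not p4.
              branch 2.1.2.1 (add not not not p4):
                not not not p4: drop double negation, giving not p4.
                ○ open, literals {p3=true, p4=false}.
              branch 2.1.2.2 (add not not p4):
                ○ open, literals {p3=true, p4=true}.
      branch 2.2 (add not (not p4 implies (not p2 or not p3))):
        not (not p4 implies (not p2 or not p3)): α-rule — add not p4, not (not p2 or not p3).
        not (not p2 or not p3): α-rule — add not not p2, not not p3.
        not (p2 and not p3): β-rule — branch into not p2  //  not not p3.
          branch 2.2.1 (add not p2):
            × closes — contains both p2 and not p2.
          branch 2.2.2 (add not not p3):
            ○ open, literals {p2=true, p3=true, p4=false}.
1 branch closed, 8 open.
An open branch gives a countermodel: p2=false (unmentioned atoms arbitrary); under it the original formula is false.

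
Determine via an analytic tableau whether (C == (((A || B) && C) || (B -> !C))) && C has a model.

Satisfiable

Initial set: {((C == (((A || B) && C) || (B -> !C))) && C)}.
((C == (((A || B) && C) || (B -> !C))) && C): α-rule — add (C == (((A || B) && C) || (B -> !C))), C.
(C == (((A || B) && C) || (B -> !C))): β-rule — branch into C, (((A || B) && C) || (B -> !C))  //  !C, !(((A || B) && C) || (B -> !C)).
  branch 1 (add C, (((A || B) && C) || (B -> !C))):
    (((A || B) && C) || (B -> !C)): β-rule — branch into ((A || B) && C)  //  (B -> !C).
      branch 1.1 (add ((A || B) && C)):
        ((A || B) && C): α-rule — add (A || B), C.
        (A || B): β-rule — branch into A  //  B.
          branch 1.1.1 (add A):
            ○ open, literals {A=T, C=T}.
          branch 1.1.2 (add B):
            ○ open, literals {B=T, C=T}.
      branch 1.2 (add (B -> !C)):
        (B -> !C): β-rule — branch into !B  //  !C.
          branch 1.2.1 (add !B):
            ○ open, literals {B=F, C=T}.
          branch 1.2.2 (add !C):
            × closes — contains both C and !C.
  branch 2 (add !C, !(((A || B) && C) || (B -> !C))):
    × closes — contains both C and !C.
2 branches closed, 3 open.
An open branch gives a satisfying assignment: A=T, C=T.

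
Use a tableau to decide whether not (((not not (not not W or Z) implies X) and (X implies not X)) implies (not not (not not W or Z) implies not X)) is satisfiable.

Initial set: {not (((not not (not not W or Z) implies X) and (X implies not X)) implies (not not (not not W or Z) implies not X))}.
not (((not not (not not W or Z) implies X) and (X implies not X)) implies (not not (not not W or Z) implies not X)): α-rule — add ((not not (not not W or Z) implies X) and (X implies not X)), not (not not (not not W or Z) implies not X).
((not not (not not W or Z) implies X) and (X implies not X)): α-rule — add (not not (not not W or Z) implies X), (X implies not X).
not (not not (not not W or Z) implies not X): α-rule — add not not (not not W or Z), not not X.
not not (not not W or Z): drop double negation, giving (not not W or Z).
(not not (not not W or Z) implies X): β-rule — branch into not not not (not not W or Z)  //  X.
  branch 1 (add not not not (not not W or Z)):
    not not not (not not W or Z): drop double negation, giving not (not not W or Z).
    not (not not W or Z): α-rule — add not not not W, not Z.
    not not not W: drop double negation, giving not W.
    (X implies not X): β-rule — branch into not X  //  not X.
      branch 1.1 (add not X):
        × closes — contains both X and not X.
      branch 1.2 (add not X):
        × closes — contains both X and not X.
  branch 2 (add X):
    (X implies not X): β-rule — branch into not X  //  not X.
      branch 2.1 (add not X):
        × closes — contains both X and not X.
      branch 2.2 (add not X):
        × closes — contains both X and not X.
All 4 branches close.
Every branch closed; the formula is unsatisfiable.

Unsatisfiable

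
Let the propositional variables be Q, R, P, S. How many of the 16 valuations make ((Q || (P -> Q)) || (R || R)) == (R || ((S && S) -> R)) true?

12

Initial set: {(((Q || (P -> Q)) || (R || R)) == (R || ((S && S) -> R)))}.
(((Q || (P -> Q)) || (R || R)) == (R || ((S && S) -> R))): β-rule — branch into ((Q || (P -> Q)) || (R || R)), (R || ((S && S) -> R))  //  !((Q || (P -> Q)) || (R || R)), !(R || ((S && S) -> R)).
  branch 1 (add ((Q || (P -> Q)) || (R || R)), (R || ((S && S) -> R))):
    ((Q || (P -> Q)) || (R || R)): β-rule — branch into (Q || (P -> Q))  //  (R || R).
      branch 1.1 (add (Q || (P -> Q))):
        (R || ((S && S) -> R)): β-rule — branch into R  //  ((S && S) -> R).
          branch 1.1.1 (add R):
            (Q || (P -> Q)): β-rule — branch into Q  //  (P -> Q).
              branch 1.1.1.1 (add Q):
                ○ open, literals {Q=true, R=true}.
              branch 1.1.1.2 (add (P -> Q)):
                (P -> Q): β-rule — branch into !P  //  Q.
                  branch 1.1.1.2.1 (add !P):
                    ○ open, literals {P=false, R=true}.
                  branch 1.1.1.2.2 (add Q):
                    ○ open, literals {Q=true, R=true}.
          branch 1.1.2 (add ((S && S) -> R)):
            (Q || (P -> Q)): β-rule — branch into Q  //  (P -> Q).
              branch 1.1.2.1 (add Q):
                ((S && S) -> R): β-rule — branch into !(S && S)  //  R.
                  branch 1.1.2.1.1 (add !(S && S)):
                    !(S && S): β-rule — branch into !S  //  !S.
                      branch 1.1.2.1.1.1 (add !S):
                        ○ open, literals {Q=true, S=false}.
                      branch 1.1.2.1.1.2 (add !S):
                        ○ open, literals {Q=true, S=false}.
                  branch 1.1.2.1.2 (add R):
                    ○ open, literals {Q=true, R=true}.
              branch 1.1.2.2 (add (P -> Q)):
                ((S && S) -> R): β-rule — branch into !(S && S)  //  R.
                  branch 1.1.2.2.1 (add !(S && S)):
                    (P -> Q): β-rule — branch into !P  //  Q.
                      branch 1.1.2.2.1.1 (add !P):
                        !(S && S): β-rule — branch into !S  //  !S.
                          branch 1.1.2.2.1.1.1 (add !S):
                            ○ open, literals {P=false, S=false}.
                          branch 1.1.2.2.1.1.2 (add !S):
                            ○ open, literals {P=false, S=false}.
                      branch 1.1.2.2.1.2 (add Q):
                        !(S && S): β-rule — branch into !S  //  !S.
                          branch 1.1.2.2.1.2.1 (add !S):
                            ○ open, literals {Q=true, S=false}.
                          branch 1.1.2.2.1.2.2 (add !S):
                            ○ open, literals {Q=true, S=false}.
                  branch 1.1.2.2.2 (add R):
                    (P -> Q): β-rule — branch into !P  //  Q.
                      branch 1.1.2.2.2.1 (add !P):
                        ○ open, literals {P=false, R=true}.
                      branch 1.1.2.2.2.2 (add Q):
                        ○ open, literals {Q=true, R=true}.
      branch 1.2 (add (R || R)):
        (R || ((S && S) -> R)): β-rule — branch into R  //  ((S && S) -> R).
          branch 1.2.1 (add R):
            (R || R): β-rule — branch into R  //  R.
              branch 1.2.1.1 (add R):
                ○ open, literals {R=true}.
              branch 1.2.1.2 (add R):
                ○ open, literals {R=true}.
          branch 1.2.2 (add ((S && S) -> R)):
            (R || R): β-rule — branch into R  //  R.
              branch 1.2.2.1 (add R):
                ((S && S) -> R): β-rule — branch into !(S && S)  //  R.
                  branch 1.2.2.1.1 (add !(S && S)):
                    !(S && S): β-rule — branch into !S  //  !S.
                      branch 1.2.2.1.1.1 (add !S):
                        ○ open, literals {R=true, S=false}.
                      branch 1.2.2.1.1.2 (add !S):
                        ○ open, literals {R=true, S=false}.
                  branch 1.2.2.1.2 (add R):
                    ○ open, literals {R=true}.
              branch 1.2.2.2 (add R):
                ((S && S) -> R): β-rule — branch into !(S && S)  //  R.
                  branch 1.2.2.2.1 (add !(S && S)):
                    !(S && S): β-rule — branch into !S  //  !S.
                      branch 1.2.2.2.1.1 (add !S):
                        ○ open, literals {R=true, S=false}.
                      branch 1.2.2.2.1.2 (add !S):
                        ○ open, literals {R=true, S=false}.
                  branch 1.2.2.2.2 (add R):
                    ○ open, literals {R=true}.
  branch 2 (add !((Q || (P -> Q)) || (R || R)), !(R || ((S && S) -> R))):
    !((Q || (P -> Q)) || (R || R)): α-rule — add !(Q || (P -> Q)), !(R || R).
    !(R || ((S && S) -> R)): α-rule — add !R, !((S && S) -> R).
    !(Q || (P -> Q)): α-rule — add !Q, !(P -> Q).
    !(R || R): α-rule — add !R, !R.
    !((S && S) -> R): α-rule — add (S && S), !R.
    !(P -> Q): α-rule — add P, !Q.
    (S && S): α-rule — add S, S.
    ○ open, literals {P=true, Q=false, R=false, S=true}.
0 branches closed, 21 open.
Each open branch fixes some atoms; the unmentioned ones are free. Counting distinct full assignments: branch {Q=true, R=true} (P, S) contributes 4 new; branch {P=false, R=true} (Q, S) contributes 2 new; branch {Q=true, R=true} (P, S) contributes 0 new; branch {Q=true, S=false} (R, P) contributes 2 new; branch {Q=true, S=false} (R, P) contributes 0 new; branch {Q=true, R=true} (P, S) contributes 0 new; branch {P=false, S=false} (Q, R) contributes 1 new; branch {P=false, S=false} (Q, R) contributes 0 new; branch {Q=true, S=false} (R, P) contributes 0 new; branch {Q=true, S=false} (R, P) contributes 0 new; branch {P=false, R=true} (Q, S) contributes 0 new; branch {Q=true, R=true} (P, S) contributes 0 new; branch {R=true} (Q, P, S) contributes 2 new; branch {R=true} (Q, P, S) contributes 0 new; branch {R=true, S=false} (Q, P) contributes 0 new; branch {R=true, S=false} (Q, P) contributes 0 new; branch {R=true} (Q, P, S) contributes 0 new; branch {R=true, S=false} (Q, P) contributes 0 new; branch {R=true, S=false} (Q, P) contributes 0 new; branch {R=true} (Q, P, S) contributes 0 new; branch {P=true, Q=false, R=false, S=true} (none free) contributes 1 new. Total: 12.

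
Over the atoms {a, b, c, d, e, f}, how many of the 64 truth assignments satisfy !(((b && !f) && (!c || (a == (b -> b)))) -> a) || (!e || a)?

Initial set: {(!(((b && !f) && (!c || (a == (b -> b)))) -> a) || (!e || a))}.
(!(((b && !f) && (!c || (a == (b -> b)))) -> a) || (!e || a)): β-rule — branch into !(((b && !f) && (!c || (a == (b -> b)))) -> a)  //  (!e || a).
  branch 1 (add !(((b && !f) && (!c || (a == (b -> b)))) -> a)):
    !(((b && !f) && (!c || (a == (b -> b)))) -> a): α-rule — add ((b && !f) && (!c || (a == (b -> b)))), !a.
    ((b && !f) && (!c || (a == (b -> b)))): α-rule — add (b && !f), (!c || (a == (b -> b))).
    (b && !f): α-rule — add b, !f.
    (!c || (a == (b -> b))): β-rule — branch into !c  //  (a == (b -> b)).
      branch 1.1 (add !c):
        ○ open, literals {a=F, b=T, c=F, f=F}.
      branch 1.2 (add (a == (b -> b))):
        (a == (b -> b)): β-rule — branch into a, (b -> b)  //  !a, !(b -> b).
          branch 1.2.1 (add a, (b -> b)):
            × closes — contains both a and !a.
          branch 1.2.2 (add !a, !(b -> b)):
            !(b -> b): α-rule — add b, !b.
            × closes — contains both b and !b.
  branch 2 (add (!e || a)):
    (!e || a): β-rule — branch into !e  //  a.
      branch 2.1 (add !e):
        ○ open, literals {e=F}.
      branch 2.2 (add a):
        ○ open, literals {a=T}.
2 branches closed, 3 open.
Each open branch fixes some atoms; the unmentioned ones are free. Counting distinct full assignments: branch {a=F, b=T, c=F, f=F} (d, e) contributes 4 new; branch {e=F} (a, b, c, d, f) contributes 30 new; branch {a=T} (b, c, d, e, f) contributes 16 new. Total: 50.

50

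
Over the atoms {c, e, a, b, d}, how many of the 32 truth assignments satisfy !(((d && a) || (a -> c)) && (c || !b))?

10

Initial set: {!(((d && a) || (a -> c)) && (c || !b))}.
!(((d && a) || (a -> c)) && (c || !b)): β-rule — branch into !((d && a) || (a -> c))  //  !(c || !b).
  branch 1 (add !((d && a) || (a -> c))):
    !((d && a) || (a -> c)): α-rule — add !(d && a), !(a -> c).
    !(a -> c): α-rule — add a, !c.
    !(d && a): β-rule — branch into !d  //  !a.
      branch 1.1 (add !d):
        ○ open, literals {a=1, c=0, d=0}.
      branch 1.2 (add !a):
        × closes — contains both a and !a.
  branch 2 (add !(c || !b)):
    !(c || !b): α-rule — add !c, !!b.
    ○ open, literals {b=1, c=0}.
1 branch closed, 2 open.
Each open branch fixes some atoms; the unmentioned ones are free. Counting distinct full assignments: branch {a=1, c=0, d=0} (e, b) contributes 4 new; branch {b=1, c=0} (e, a, d) contributes 6 new. Total: 10.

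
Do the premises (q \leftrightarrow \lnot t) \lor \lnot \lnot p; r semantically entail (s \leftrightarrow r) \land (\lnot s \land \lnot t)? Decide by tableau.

Initial set: {T ((q \leftrightarrow \lnot t) \lor \lnot \lnot p); T r; F ((s \leftrightarrow r) \land (\lnot s \land \lnot t))}.
T ((q \leftrightarrow \lnot t) \lor \lnot \lnot p): β-rule — branch into T (q \leftrightarrow \lnot t)  //  T \lnot \lnot p.
  branch 1 (add T (q \leftrightarrow \lnot t)):
    F ((s \leftrightarrow r) \land (\lnot s \land \lnot t)): β-rule — branch into F (s \leftrightarrow r)  //  F (\lnot s \land \lnot t).
      branch 1.1 (add F (s \leftrightarrow r)):
        T (q \leftrightarrow \lnot t): β-rule — branch into T q, T \lnot t  //  F q, F \lnot t.
          branch 1.1.1 (add T q, T \lnot t):
            F (s \leftrightarrow r): β-rule — branch into T s, F r  //  F s, T r.
              branch 1.1.1.1 (add T s, F r):
                × closes — contains both r and \lnot r.
              branch 1.1.1.2 (add F s, T r):
                ○ open, literals {q=true, r=true, s=false, t=false}.
          branch 1.1.2 (add F q, F \lnot t):
            F (s \leftrightarrow r): β-rule — branch into T s, F r  //  F s, T r.
              branch 1.1.2.1 (add T s, F r):
                × closes — contains both r and \lnot r.
              branch 1.1.2.2 (add F s, T r):
                ○ open, literals {q=false, r=true, s=false, t=true}.
      branch 1.2 (add F (\lnot s \land \lnot t)):
        T (q \leftrightarrow \lnot t): β-rule — branch into T q, T \lnot t  //  F q, F \lnot t.
          branch 1.2.1 (add T q, T \lnot t):
            F (\lnot s \land \lnot t): β-rule — branch into F \lnot s  //  F \lnot t.
              branch 1.2.1.1 (add F \lnot s):
                ○ open, literals {q=true, r=true, s=true, t=false}.
              branch 1.2.1.2 (add F \lnot t):
                × closes — contains both t and \lnot t.
          branch 1.2.2 (add F q, F \lnot t):
            F (\lnot s \land \lnot t): β-rule — branch into F \lnot s  //  F \lnot t.
              branch 1.2.2.1 (add F \lnot s):
                ○ open, literals {q=false, r=true, s=true, t=true}.
              branch 1.2.2.2 (add F \lnot t):
                ○ open, literals {q=false, r=true, t=true}.
  branch 2 (add T \lnot \lnot p):
    T \lnot \lnot p: drop double negation, giving T p.
    F ((s \leftrightarrow r) \land (\lnot s \land \lnot t)): β-rule — branch into F (s \leftrightarrow r)  //  F (\lnot s \land \lnot t).
      branch 2.1 (add F (s \leftrightarrow r)):
        F (s \leftrightarrow r): β-rule — branch into T s, F r  //  F s, T r.
          branch 2.1.1 (add T s, F r):
            × closes — contains both r and \lnot r.
          branch 2.1.2 (add F s, T r):
            ○ open, literals {p=true, r=true, s=false}.
      branch 2.2 (add F (\lnot s \land \lnot t)):
        F (\lnot s \land \lnot t): β-rule — branch into F \lnot s  //  F \lnot t.
          branch 2.2.1 (add F \lnot s):
            ○ open, literals {p=true, r=true, s=true}.
          branch 2.2.2 (add F \lnot t):
            ○ open, literals {p=true, r=true, t=true}.
4 branches closed, 8 open.
An open branch gives a countermodel: q=true, r=true, s=false, t=false (unmentioned atoms arbitrary); the premises hold there but the conclusion fails.

No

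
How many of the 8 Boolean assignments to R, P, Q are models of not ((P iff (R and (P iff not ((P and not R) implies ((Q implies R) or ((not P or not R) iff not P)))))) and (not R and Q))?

Initial set: {not ((P iff (R and (P iff not ((P and not R) implies ((Q implies R) or ((not P or not R) iff not P)))))) and (not R and Q))}.
not ((P iff (R and (P iff not ((P and not R) implies ((Q implies R) or ((not P or not R) iff not P)))))) and (not R and Q)): β-rule — branch into not (P iff (R and (P iff not ((P and not R) implies ((Q implies R) or ((not P or not R) iff not P))))))  //  not (not R and Q).
  branch 1 (add not (P iff (R and (P iff not ((P and not R) implies ((Q implies R) or ((not P or not R) iff not P))))))):
    not (P iff (R and (P iff not ((P and not R) implies ((Q implies R) or ((not P or not R) iff not P)))))): β-rule — branch into P, not (R and (P iff not ((P and not R) implies ((Q implies R) or ((not P or not R) iff not P)))))  //  not P, (R and (P iff not ((P and not R) implies ((Q implies R) or ((not P or not R) iff not P))))).
      branch 1.1 (add P, not (R and (P iff not ((P and not R) implies ((Q implies R) or ((not P or not R) iff not P)))))):
        not (R and (P iff not ((P and not R) implies ((Q implies R) or ((not P or not R) iff not P))))): β-rule — branch into not R  //  not (P iff not ((P and not R) implies ((Q implies R) or ((not P or not R) iff not P)))).
          branch 1.1.1 (add not R):
            ○ open, literals {P=1, R=0}.
          branch 1.1.2 (add not (P iff not ((P and not R) implies ((Q implies R) or ((not P or not R) iff not P))))):
            not (P iff not ((P and not R) implies ((Q implies R) or ((not P or not R) iff not P)))): β-rule — branch into P, not not ((P and not R) implies ((Q implies R) or ((not P or not R) iff not P)))  //  not P, not ((P and not R) implies ((Q implies R) or ((not P or not R) iff not P))).
              branch 1.1.2.1 (add P, not not ((P and not R) implies ((Q implies R) or ((not P or not R) iff not P)))):
                not not ((P and not R) implies ((Q implies R) or ((not P or not R) iff not P))): β-rule — branch into not (P and not R)  //  ((Q implies R) or ((not P or not R) iff not P)).
                  branch 1.1.2.1.1 (add not (P and not R)):
                    not (P and not R): β-rule — branch into not P  //  not not R.
                      branch 1.1.2.1.1.1 (add not P):
                        × closes — contains both P and not P.
                      branch 1.1.2.1.1.2 (add not not R):
                        ○ open, literals {P=1, R=1}.
                  branch 1.1.2.1.2 (add ((Q implies R) or ((not P or not R) iff not P))):
                    ((Q implies R) or ((not P or not R) iff not P)): β-rule — branch into (Q implies R)  //  ((not P or not R) iff not P).
                      branch 1.1.2.1.2.1 (add (Q implies R)):
                        (Q implies R): β-rule — branch into not Q  //  R.
                          branch 1.1.2.1.2.1.1 (add not Q):
                            ○ open, literals {P=1, Q=0}.
                          branch 1.1.2.1.2.1.2 (add R):
                            ○ open, literals {P=1, R=1}.
                      branch 1.1.2.1.2.2 (add ((not P or not R) iff not P)):
                        ((not P or not R) iff not P): β-rule — branch into (not P or not R), not P  //  not (not P or not R), not not P.
                          branch 1.1.2.1.2.2.1 (add (not P or not R), not P):
                            × closes — contains both P and not P.
                          branch 1.1.2.1.2.2.2 (add not (not P or not R), not not P):
                            not (not P or not R): α-rule — add not not P, not not R.
                            ○ open, literals {P=1, R=1}.
              branch 1.1.2.2 (add not P, not ((P and not R) implies ((Q implies R) or ((not P or not R) iff not P)))):
                × closes — contains both P and not P.
      branch 1.2 (add not P, (R and (P iff not ((P and not R) implies ((Q implies R) or ((not P or not R) iff not P)))))):
        (R and (P iff not ((P and not R) implies ((Q implies R) or ((not P or not R) iff not P))))): α-rule — add R, (P iff not ((P and not R) implies ((Q implies R) or ((not P or not R) iff not P)))).
        (P iff not ((P and not R) implies ((Q implies R) or ((not P or not R) iff not P)))): β-rule — branch into P, not ((P and not R) implies ((Q implies R) or ((not P or not R) iff not P)))  //  not P, not not ((P and not R) implies ((Q implies R) or ((not P or not R) iff not P))).
          branch 1.2.1 (add P, not ((P and not R) implies ((Q implies R) or ((not P or not R) iff not P)))):
            × closes — contains both P and not P.
          branch 1.2.2 (add not P, not not ((P and not R) implies ((Q implies R) or ((not P or not R) iff not P)))):
            not not ((P and not R) implies ((Q implies R) or ((not P or not R) iff not P))): β-rule — branch into not (P and not R)  //  ((Q implies R) or ((not P or not R) iff not P)).
              branch 1.2.2.1 (add not (P and not R)):
                not (P and not R): β-rule — branch into not P  //  not not R.
                  branch 1.2.2.1.1 (add not P):
                    ○ open, literals {P=0, R=1}.
                  branch 1.2.2.1.2 (add not not R):
                    ○ open, literals {P=0, R=1}.
              branch 1.2.2.2 (add ((Q implies R) or ((not P or not R) iff not P))):
                ((Q implies R) or ((not P or not R) iff not P)): β-rule — branch into (Q implies R)  //  ((not P or not R) iff not P).
                  branch 1.2.2.2.1 (add (Q implies R)):
                    (Q implies R): β-rule — branch into not Q  //  R.
                      branch 1.2.2.2.1.1 (add not Q):
                        ○ open, literals {P=0, Q=0, R=1}.
                      branch 1.2.2.2.1.2 (add R):
                        ○ open, literals {P=0, R=1}.
                  branch 1.2.2.2.2 (add ((not P or not R) iff not P)):
                    ((not P or not R) iff not P): β-rule — branch into (not P or not R), not P  //  not (not P or not R), not not P.
                      branch 1.2.2.2.2.1 (add (not P or not R), not P):
                        (not P or not R): β-rule — branch into not P  //  not R.
                          branch 1.2.2.2.2.1.1 (add not P):
                            ○ open, literals {P=0, R=1}.
                          branch 1.2.2.2.2.1.2 (add not R):
                            × closes — contains both R and not R.
                      branch 1.2.2.2.2.2 (add not (not P or not R), not not P):
                        × closes — contains both P and not P.
  branch 2 (add not (not R and Q)):
    not (not R and Q): β-rule — branch into not not R  //  not Q.
      branch 2.1 (add not not R):
        ○ open, literals {R=1}.
      branch 2.2 (add not Q):
        ○ open, literals {Q=0}.
6 branches closed, 12 open.
Each open branch fixes some atoms; the unmentioned ones are free. Counting distinct full assignments: branch {P=1, R=0} (Q) contributes 2 new; branch {P=1, R=1} (Q) contributes 2 new; branch {P=1, Q=0} (R) contributes 0 new; branch {P=1, R=1} (Q) contributes 0 new; branch {P=1, R=1} (Q) contributes 0 new; branch {P=0, R=1} (Q) contributes 2 new; branch {P=0, R=1} (Q) contributes 0 new; branch {P=0, Q=0, R=1} (none free) contributes 0 new; branch {P=0, R=1} (Q) contributes 0 new; branch {P=0, R=1} (Q) contributes 0 new; branch {R=1} (P, Q) contributes 0 new; branch {Q=0} (R, P) contributes 1 new. Total: 7.

7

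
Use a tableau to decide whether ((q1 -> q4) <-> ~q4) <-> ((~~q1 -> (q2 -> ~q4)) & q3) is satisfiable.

Satisfiable

Initial set: {(((q1 -> q4) <-> ~q4) <-> ((~~q1 -> (q2 -> ~q4)) & q3))}.
(((q1 -> q4) <-> ~q4) <-> ((~~q1 -> (q2 -> ~q4)) & q3)): β-rule — branch into ((q1 -> q4) <-> ~q4), ((~~q1 -> (q2 -> ~q4)) & q3)  //  ~((q1 -> q4) <-> ~q4), ~((~~q1 -> (q2 -> ~q4)) & q3).
  branch 1 (add ((q1 -> q4) <-> ~q4), ((~~q1 -> (q2 -> ~q4)) & q3)):
    ((~~q1 -> (q2 -> ~q4)) & q3): α-rule — add (~~q1 -> (q2 -> ~q4)), q3.
    ((q1 -> q4) <-> ~q4): β-rule — branch into (q1 -> q4), ~q4  //  ~(q1 -> q4), ~~q4.
      branch 1.1 (add (q1 -> q4), ~q4):
        (~~q1 -> (q2 -> ~q4)): β-rule — branch into ~~~q1  //  (q2 -> ~q4).
          branch 1.1.1 (add ~~~q1):
            ~~~q1: drop double negation, giving ~q1.
            (q1 -> q4): β-rule — branch into ~q1  //  q4.
              branch 1.1.1.1 (add ~q1):
                ○ open, literals {q1=false, q3=true, q4=false}.
              branch 1.1.1.2 (add q4):
                × closes — contains both q4 and ~q4.
          branch 1.1.2 (add (q2 -> ~q4)):
            (q1 -> q4): β-rule — branch into ~q1  //  q4.
              branch 1.1.2.1 (add ~q1):
                (q2 -> ~q4): β-rule — branch into ~q2  //  ~q4.
                  branch 1.1.2.1.1 (add ~q2):
                    ○ open, literals {q1=false, q2=false, q3=true, q4=false}.
                  branch 1.1.2.1.2 (add ~q4):
                    ○ open, literals {q1=false, q3=true, q4=false}.
              branch 1.1.2.2 (add q4):
                × closes — contains both q4 and ~q4.
      branch 1.2 (add ~(q1 -> q4), ~~q4):
        ~(q1 -> q4): α-rule — add q1, ~q4.
        × closes — contains both q4 and ~q4.
  branch 2 (add ~((q1 -> q4) <-> ~q4), ~((~~q1 -> (q2 -> ~q4)) & q3)):
    ~((q1 -> q4) <-> ~q4): β-rule — branch into (q1 -> q4), ~~q4  //  ~(q1 -> q4), ~q4.
      branch 2.1 (add (q1 -> q4), ~~q4):
        ~((~~q1 -> (q2 -> ~q4)) & q3): β-rule — branch into ~(~~q1 -> (q2 -> ~q4))  //  ~q3.
          branch 2.1.1 (add ~(~~q1 -> (q2 -> ~q4))):
            ~(~~q1 -> (q2 -> ~q4)): α-rule — add ~~q1, ~(q2 -> ~q4).
            ~~q1: drop double negation, giving q1.
            ~(q2 -> ~q4): α-rule — add q2, ~~q4.
            (q1 -> q4): β-rule — branch into ~q1  //  q4.
              branch 2.1.1.1 (add ~q1):
                × closes — contains both q1 and ~q1.
              branch 2.1.1.2 (add q4):
                ○ open, literals {q1=true, q2=true, q4=true}.
          branch 2.1.2 (add ~q3):
            (q1 -> q4): β-rule — branch into ~q1  //  q4.
              branch 2.1.2.1 (add ~q1):
                ○ open, literals {q1=false, q3=false, q4=true}.
              branch 2.1.2.2 (add q4):
                ○ open, literals {q3=false, q4=true}.
      branch 2.2 (add ~(q1 -> q4), ~q4):
        ~(q1 -> q4): α-rule — add q1, ~q4.
        ~((~~q1 -> (q2 -> ~q4)) & q3): β-rule — branch into ~(~~q1 -> (q2 -> ~q4))  //  ~q3.
          branch 2.2.1 (add ~(~~q1 -> (q2 -> ~q4))):
            ~(~~q1 -> (q2 -> ~q4)): α-rule — add ~~q1, ~(q2 -> ~q4).
            ~~q1: drop double negation, giving q1.
            ~(q2 -> ~q4): α-rule — add q2, ~~q4.
            × closes — contains both q4 and ~q4.
          branch 2.2.2 (add ~q3):
            ○ open, literals {q1=true, q3=false, q4=false}.
5 branches closed, 7 open.
An open branch gives a satisfying assignment: q1=false, q3=true, q4=false.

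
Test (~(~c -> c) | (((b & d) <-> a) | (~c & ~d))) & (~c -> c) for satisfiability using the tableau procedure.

Satisfiable

Initial set: {((~(~c -> c) | (((b & d) <-> a) | (~c & ~d))) & (~c -> c))}.
((~(~c -> c) | (((b & d) <-> a) | (~c & ~d))) & (~c -> c)): α-rule — add (~(~c -> c) | (((b & d) <-> a) | (~c & ~d))), (~c -> c).
(~(~c -> c) | (((b & d) <-> a) | (~c & ~d))): β-rule — branch into ~(~c -> c)  //  (((b & d) <-> a) | (~c & ~d)).
  branch 1 (add ~(~c -> c)):
    ~(~c -> c): α-rule — add ~c, ~c.
    (~c -> c): β-rule — branch into ~~c  //  c.
      branch 1.1 (add ~~c):
        × closes — contains both c and ~c.
      branch 1.2 (add c):
        × closes — contains both c and ~c.
  branch 2 (add (((b & d) <-> a) | (~c & ~d))):
    (~c -> c): β-rule — branch into ~~c  //  c.
      branch 2.1 (add ~~c):
        (((b & d) <-> a) | (~c & ~d)): β-rule — branch into ((b & d) <-> a)  //  (~c & ~d).
          branch 2.1.1 (add ((b & d) <-> a)):
            ((b & d) <-> a): β-rule — branch into (b & d), a  //  ~(b & d), ~a.
              branch 2.1.1.1 (add (b & d), a):
                (b & d): α-rule — add b, d.
                ○ open, literals {a=T, b=T, c=T, d=T}.
              branch 2.1.1.2 (add ~(b & d), ~a):
                ~(b & d): β-rule — branch into ~b  //  ~d.
                  branch 2.1.1.2.1 (add ~b):
                    ○ open, literals {a=F, b=F, c=T}.
                  branch 2.1.1.2.2 (add ~d):
                    ○ open, literals {a=F, c=T, d=F}.
          branch 2.1.2 (add (~c & ~d)):
            (~c & ~d): α-rule — add ~c, ~d.
            × closes — contains both c and ~c.
      branch 2.2 (add c):
        (((b & d) <-> a) | (~c & ~d)): β-rule — branch into ((b & d) <-> a)  //  (~c & ~d).
          branch 2.2.1 (add ((b & d) <-> a)):
            ((b & d) <-> a): β-rule — branch into (b & d), a  //  ~(b & d), ~a.
              branch 2.2.1.1 (add (b & d), a):
                (b & d): α-rule — add b, d.
                ○ open, literals {a=T, b=T, c=T, d=T}.
              branch 2.2.1.2 (add ~(b & d), ~a):
                ~(b & d): β-rule — branch into ~b  //  ~d.
                  branch 2.2.1.2.1 (add ~b):
                    ○ open, literals {a=F, b=F, c=T}.
                  branch 2.2.1.2.2 (add ~d):
                    ○ open, literals {a=F, c=T, d=F}.
          branch 2.2.2 (add (~c & ~d)):
            (~c & ~d): α-rule — add ~c, ~d.
            × closes — contains both c and ~c.
4 branches closed, 6 open.
An open branch gives a satisfying assignment: a=T, b=T, c=T, d=T.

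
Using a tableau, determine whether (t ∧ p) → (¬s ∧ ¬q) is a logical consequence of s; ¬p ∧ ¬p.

Yes

Initial set: {s; (¬p ∧ ¬p); ¬((t ∧ p) → (¬s ∧ ¬q))}.
(¬p ∧ ¬p): α-rule — add ¬p, ¬p.
¬((t ∧ p) → (¬s ∧ ¬q)): α-rule — add (t ∧ p), ¬(¬s ∧ ¬q).
(t ∧ p): α-rule — add t, p.
× closes — contains both p and ¬p.
All 1 branch closes.
Every branch closed, so the premises entail the conclusion.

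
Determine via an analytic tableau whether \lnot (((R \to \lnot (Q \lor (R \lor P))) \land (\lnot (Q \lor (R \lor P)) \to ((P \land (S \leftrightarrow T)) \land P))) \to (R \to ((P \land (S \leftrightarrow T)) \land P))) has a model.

Initial set: {\lnot (((R \to \lnot (Q \lor (R \lor P))) \land (\lnot (Q \lor (R \lor P)) \to ((P \land (S \leftrightarrow T)) \land P))) \to (R \to ((P \land (S \leftrightarrow T)) \land P)))}.
\lnot (((R \to \lnot (Q \lor (R \lor P))) \land (\lnot (Q \lor (R \lor P)) \to ((P \land (S \leftrightarrow T)) \land P))) \to (R \to ((P \land (S \leftrightarrow T)) \land P))): α-rule — add ((R \to \lnot (Q \lor (R \lor P))) \land (\lnot (Q \lor (R \lor P)) \to ((P \land (S \leftrightarrow T)) \land P))), \lnot (R \to ((P \land (S \leftrightarrow T)) \land P)).
((R \to \lnot (Q \lor (R \lor P))) \land (\lnot (Q \lor (R \lor P)) \to ((P \land (S \leftrightarrow T)) \land P))): α-rule — add (R \to \lnot (Q \lor (R \lor P))), (\lnot (Q \lor (R \lor P)) \to ((P \land (S \leftrightarrow T)) \land P)).
\lnot (R \to ((P \land (S \leftrightarrow T)) \land P)): α-rule — add R, \lnot ((P \land (S \leftrightarrow T)) \land P).
(R \to \lnot (Q \lor (R \lor P))): β-rule — branch into \lnot R  //  \lnot (Q \lor (R \lor P)).
  branch 1 (add \lnot R):
    × closes — contains both R and \lnot R.
  branch 2 (add \lnot (Q \lor (R \lor P))):
    \lnot (Q \lor (R \lor P)): α-rule — add \lnot Q, \lnot (R \lor P).
    \lnot (R \lor P): α-rule — add \lnot R, \lnot P.
    × closes — contains both R and \lnot R.
All 2 branches close.
Every branch closed; the formula is unsatisfiable.

Unsatisfiable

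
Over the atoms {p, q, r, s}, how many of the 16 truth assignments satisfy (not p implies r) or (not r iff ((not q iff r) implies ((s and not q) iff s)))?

Initial set: {T ((not p implies r) or (not r iff ((not q iff r) implies ((s and not q) iff s))))}.
T ((not p implies r) or (not r iff ((not q iff r) implies ((s and not q) iff s)))): β-rule — branch into T (not p implies r)  //  T (not r iff ((not q iff r) implies ((s and not q) iff s))).
  branch 1 (add T (not p implies r)):
    T (not p implies r): β-rule — branch into F not p  //  T r.
      branch 1.1 (add F not p):
        ○ open, literals {p=T}.
      branch 1.2 (add T r):
        ○ open, literals {r=T}.
  branch 2 (add T (not r iff ((not q iff r) implies ((s and not q) iff s)))):
    T (not r iff ((not q iff r) implies ((s and not q) iff s))): β-rule — branch into T not r, T ((not q iff r) implies ((s and not q) iff s))  //  F not r, F ((not q iff r) implies ((s and not q) iff s)).
      branch 2.1 (add T not r, T ((not q iff r) implies ((s and not q) iff s))):
        T ((not q iff r) implies ((s and not q) iff s)): β-rule — branch into F (not q iff r)  //  T ((s and not q) iff s).
          branch 2.1.1 (add F (not q iff r)):
            F (not q iff r): β-rule — branch into T not q, F r  //  F not q, T r.
              branch 2.1.1.1 (add T not q, F r):
                ○ open, literals {q=F, r=F}.
              branch 2.1.1.2 (add F not q, T r):
                × closes — contains both r and not r.
          branch 2.1.2 (add T ((s and not q) iff s)):
            T ((s and not q) iff s): β-rule — branch into T (s and not q), T s  //  F (s and not q), F s.
              branch 2.1.2.1 (add T (s and not q), T s):
                T (s and not q): α-rule — add T s, T not q.
                ○ open, literals {q=F, r=F, s=T}.
              branch 2.1.2.2 (add F (s and not q), F s):
                F (s and not q): β-rule — branch into F s  //  F not q.
                  branch 2.1.2.2.1 (add F s):
                    ○ open, literals {r=F, s=F}.
                  branch 2.1.2.2.2 (add F not q):
                    ○ open, literals {q=T, r=F, s=F}.
      branch 2.2 (add F not r, F ((not q iff r) implies ((s and not q) iff s))):
        F ((not q iff r) implies ((s and not q) iff s)): α-rule — add T (not q iff r), F ((s and not q) iff s).
        T (not q iff r): β-rule — branch into T not q, T r  //  F not q, F r.
          branch 2.2.1 (add T not q, T r):
            F ((s and not q) iff s): β-rule — branch into T (s and not q), F s  //  F (s and not q), T s.
              branch 2.2.1.1 (add T (s and not q), F s):
                T (s and not q): α-rule — add T s, T not q.
                × closes — contains both s and not s.
              branch 2.2.1.2 (add F (s and not q), T s):
                F (s and not q): β-rule — branch into F s  //  F not q.
                  branch 2.2.1.2.1 (add F s):
                    × closes — contains both s and not s.
                  branch 2.2.1.2.2 (add F not q):
                    × closes — contains both q and not q.
          branch 2.2.2 (add F not q, F r):
            × closes — contains both r and not r.
5 branches closed, 6 open.
Each open branch fixes some atoms; the unmentioned ones are free. Counting distinct full assignments: branch {p=T} (q, r, s) contributes 8 new; branch {r=T} (p, q, s) contributes 4 new; branch {q=F, r=F} (p, s) contributes 2 new; branch {q=F, r=F, s=T} (p) contributes 0 new; branch {r=F, s=F} (p, q) contributes 1 new; branch {q=T, r=F, s=F} (p) contributes 0 new. Total: 15.

15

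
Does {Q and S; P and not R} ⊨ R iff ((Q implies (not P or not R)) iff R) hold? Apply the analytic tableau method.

Yes

Initial set: {(Q and S); (P and not R); not (R iff ((Q implies (not P or not R)) iff R))}.
(Q and S): α-rule — add Q, S.
(P and not R): α-rule — add P, not R.
not (R iff ((Q implies (not P or not R)) iff R)): β-rule — branch into R, not ((Q implies (not P or not R)) iff R)  //  not R, ((Q implies (not P or not R)) iff R).
  branch 1 (add R, not ((Q implies (not P or not R)) iff R)):
    × closes — contains both R and not R.
  branch 2 (add not R, ((Q implies (not P or not R)) iff R)):
    ((Q implies (not P or not R)) iff R): β-rule — branch into (Q implies (not P or not R)), R  //  not (Q implies (not P or not R)), not R.
      branch 2.1 (add (Q implies (not P or not R)), R):
        × closes — contains both R and not R.
      branch 2.2 (add not (Q implies (not P or not R)), not R):
        not (Q implies (not P or not R)): α-rule — add Q, not (not P or not R).
        not (not P or not R): α-rule — add not not P, not not R.
        × closes — contains both R and not R.
All 3 branches close.
Every branch closed, so the premises entail the conclusion.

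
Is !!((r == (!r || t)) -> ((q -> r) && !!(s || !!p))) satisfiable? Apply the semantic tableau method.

Satisfiable

Initial set: {!!((r == (!r || t)) -> ((q -> r) && !!(s || !!p)))}.
!!((r == (!r || t)) -> ((q -> r) && !!(s || !!p))): drop double negation, giving ((r == (!r || t)) -> ((q -> r) && !!(s || !!p))).
((r == (!r || t)) -> ((q -> r) && !!(s || !!p))): β-rule — branch into !(r == (!r || t))  //  ((q -> r) && !!(s || !!p)).
  branch 1 (add !(r == (!r || t))):
    !(r == (!r || t)): β-rule — branch into r, !(!r || t)  //  !r, (!r || t).
      branch 1.1 (add r, !(!r || t)):
        !(!r || t): α-rule — add !!r, !t.
        ○ open, literals {r=true, t=false}.
      branch 1.2 (add !r, (!r || t)):
        (!r || t): β-rule — branch into !r  //  t.
          branch 1.2.1 (add !r):
            ○ open, literals {r=false}.
          branch 1.2.2 (add t):
            ○ open, literals {r=false, t=true}.
  branch 2 (add ((q -> r) && !!(s || !!p))):
    ((q -> r) && !!(s || !!p)): α-rule — add (q -> r), !!(s || !!p).
    !!(s || !!p): drop double negation, giving (s || !!p).
    (q -> r): β-rule — branch into !q  //  r.
      branch 2.1 (add !q):
        (s || !!p): β-rule — branch into s  //  !!p.
          branch 2.1.1 (add s):
            ○ open, literals {q=false, s=true}.
          branch 2.1.2 (add !!p):
            !!p: drop double negation, giving p.
            ○ open, literals {p=true, q=false}.
      branch 2.2 (add r):
        (s || !!p): β-rule — branch into s  //  !!p.
          branch 2.2.1 (add s):
            ○ open, literals {r=true, s=true}.
          branch 2.2.2 (add !!p):
            !!p: drop double negation, giving p.
            ○ open, literals {p=true, r=true}.
0 branches closed, 7 open.
An open branch gives a satisfying assignment: r=true, t=false.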